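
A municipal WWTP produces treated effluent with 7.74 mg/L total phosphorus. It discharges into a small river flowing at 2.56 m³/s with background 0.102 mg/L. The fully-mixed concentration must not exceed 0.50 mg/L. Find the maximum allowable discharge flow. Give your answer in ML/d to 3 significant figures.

Mass balance at complete mixing: C_std·(Q_w + Q_r) = Q_w·C_e + Q_r·C_b.
Rearranging, Q_w = Q_r·(C_std − C_b)/(C_e − C_std) = 2.56·(0.5 − 0.102) / (7.74 − 0.5) = 0.1407 m³/s.
= 12.16 ML/d.

12.2 ML/d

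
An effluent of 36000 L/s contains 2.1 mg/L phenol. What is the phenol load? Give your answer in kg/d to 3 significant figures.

36000 L/s = 36 m³/s.
Mass flux = Q·C = 36 m³/s × 2.1 g/m³ = 75.6 g/s.
= 75.6 g/s × 86.4 = 6532 kg/d.

6530 kg/d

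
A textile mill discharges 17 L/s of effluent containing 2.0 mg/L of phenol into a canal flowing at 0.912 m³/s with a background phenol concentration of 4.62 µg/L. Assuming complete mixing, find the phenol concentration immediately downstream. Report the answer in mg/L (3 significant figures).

0.0411 mg/L

17 L/s = 0.017 m³/s.
4.62 µg/L = 0.00462 mg/L.
By mass balance at complete mixing, C = (0.017·2 + 0.912·0.00462) / (0.017 + 0.912) = 0.03821/0.929 = 0.04113 mg/L.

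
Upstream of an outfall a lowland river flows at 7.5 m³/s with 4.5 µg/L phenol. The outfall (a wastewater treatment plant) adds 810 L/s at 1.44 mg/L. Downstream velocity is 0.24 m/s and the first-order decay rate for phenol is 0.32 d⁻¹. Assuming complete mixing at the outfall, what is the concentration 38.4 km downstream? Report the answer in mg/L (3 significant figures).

0.0798 mg/L

810 L/s = 0.81 m³/s.
4.5 µg/L = 0.0045 mg/L.
After complete mixing, C₀ = (0.81·1.44 + 7.5·0.0045) / 8.31 = 0.1444 mg/L.
Travel time t = 3.84e+04 m / 0.24 m/s = 1.6e+05 s = 1.852 d.
C = 0.1444·exp(−0.32·1.852) = 0.1444·0.5529 = 0.07985 mg/L.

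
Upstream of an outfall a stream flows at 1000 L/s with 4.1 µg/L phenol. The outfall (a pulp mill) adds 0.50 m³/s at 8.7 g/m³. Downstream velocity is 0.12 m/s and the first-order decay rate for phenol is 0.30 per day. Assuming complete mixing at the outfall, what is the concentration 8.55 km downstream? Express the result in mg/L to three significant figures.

2.27 mg/L

1000 L/s = 1 m³/s.
4.1 µg/L = 0.0041 mg/L.
After complete mixing, C₀ = (0.5·8.7 + 1·0.0041) / 1.5 = 2.903 mg/L.
Travel time t = 8550 m / 0.12 m/s = 7.125e+04 s = 0.8247 d.
C = 2.903·exp(−0.30·0.8247) = 2.903·0.7808 = 2.267 mg/L.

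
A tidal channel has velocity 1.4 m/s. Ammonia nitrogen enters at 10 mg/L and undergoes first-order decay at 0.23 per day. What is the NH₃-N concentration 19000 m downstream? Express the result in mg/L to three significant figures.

Travel time t = 19000 m / 1.4 m/s = 1.9e+04/1.4 = 1.357e+04 s = 0.1571 d.
First-order decay: C = 10·exp(−0.23·0.1571) = 10·0.9645 = 9.645 mg/L.

9.65 mg/L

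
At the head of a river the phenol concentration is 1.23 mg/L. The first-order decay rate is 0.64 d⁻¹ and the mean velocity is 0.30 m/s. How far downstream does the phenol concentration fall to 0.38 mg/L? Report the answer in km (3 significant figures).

47.6 km

From C = C₀·e^(−kt), t = ln(C₀/C)/k = ln(1.23/0.38)/0.64 = 1.175/0.64 = 1.835 d.
Distance = v·t = 0.30 m/s × 1.586e+05 s = 4.757e+04 m = 47.57 km.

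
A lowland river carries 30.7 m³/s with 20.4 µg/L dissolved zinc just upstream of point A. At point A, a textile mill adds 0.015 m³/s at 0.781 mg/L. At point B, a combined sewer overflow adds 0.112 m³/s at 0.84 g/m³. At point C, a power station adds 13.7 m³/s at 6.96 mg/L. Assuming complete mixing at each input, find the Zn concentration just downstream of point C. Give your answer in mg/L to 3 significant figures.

20.4 µg/L = 0.0204 mg/L.
After input A: C = (30.7·0.0204 + 0.015·0.781) / 30.71 = 0.02077 mg/L.
After input B: C = (30.71·0.02077 + 0.112·0.84) / 30.83 = 0.02375 mg/L.
After input C: C = (30.83·0.02375 + 13.7·6.96) / 44.53 = 2.158 mg/L.

2.16 mg/L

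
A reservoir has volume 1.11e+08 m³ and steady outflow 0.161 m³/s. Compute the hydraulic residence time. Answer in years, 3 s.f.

21.8 yr

Q = 0.161 m³/s × 3.156e+07 s/yr = 5.081e+06 m³/yr.
Hydraulic residence time τ = V/Q = 1.11e+08/5.081e+06 = 21.85 yr.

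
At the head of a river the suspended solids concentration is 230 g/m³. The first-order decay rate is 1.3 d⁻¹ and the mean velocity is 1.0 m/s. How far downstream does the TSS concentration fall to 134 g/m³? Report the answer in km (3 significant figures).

35.9 km

From C = C₀·e^(−kt), t = ln(C₀/C)/k = ln(230/134)/1.3 = 0.5402/1.3 = 0.4156 d.
Distance = v·t = 1.0 m/s × 3.591e+04 s = 3.591e+04 m = 35.91 km.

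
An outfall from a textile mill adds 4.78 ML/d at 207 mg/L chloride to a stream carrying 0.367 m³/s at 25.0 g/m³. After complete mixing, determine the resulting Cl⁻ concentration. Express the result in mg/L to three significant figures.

4.78 ML/d = 0.05532 m³/s.
By mass balance at complete mixing, C = (0.05532·207 + 0.367·25) / (0.05532 + 0.367) = 20.63/0.4223 = 48.84 mg/L.

48.8 mg/L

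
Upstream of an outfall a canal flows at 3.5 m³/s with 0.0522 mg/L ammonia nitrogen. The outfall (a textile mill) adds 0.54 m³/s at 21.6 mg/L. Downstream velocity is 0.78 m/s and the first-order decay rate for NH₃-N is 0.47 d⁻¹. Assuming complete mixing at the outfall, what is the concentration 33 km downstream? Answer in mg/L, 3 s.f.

After complete mixing, C₀ = (0.54·21.6 + 3.5·0.0522) / 4.04 = 2.932 mg/L.
Travel time t = 3.3e+04 m / 0.78 m/s = 4.231e+04 s = 0.4897 d.
C = 2.932·exp(−0.47·0.4897) = 2.932·0.7944 = 2.33 mg/L.

2.33 mg/L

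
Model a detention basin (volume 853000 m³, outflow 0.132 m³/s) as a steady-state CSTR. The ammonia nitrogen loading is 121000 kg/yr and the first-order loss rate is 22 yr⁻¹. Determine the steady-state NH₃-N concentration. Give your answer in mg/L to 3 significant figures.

Outflow Q = 0.132 m³/s × 3.156e+07 s/yr = 4.166e+06 m³/yr.
Steady-state CSTR mass balance: W = Q·C + k·V·C, so C = W/(Q + kV).
Q + kV = 4.166e+06 + 22·853000 = 2.293e+07 m³/yr.
C = 121000/2.293e+07 = 0.005277 kg/m³ = 5.277 mg/L.

5.28 mg/L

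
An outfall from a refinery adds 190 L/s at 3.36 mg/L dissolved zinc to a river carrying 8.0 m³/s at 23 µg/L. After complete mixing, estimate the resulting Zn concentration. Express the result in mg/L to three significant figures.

190 L/s = 0.19 m³/s.
23 µg/L = 0.023 mg/L.
By mass balance at complete mixing, C = (0.19·3.36 + 8·0.023) / (0.19 + 8) = 0.8224/8.19 = 0.1004 mg/L.

0.100 mg/L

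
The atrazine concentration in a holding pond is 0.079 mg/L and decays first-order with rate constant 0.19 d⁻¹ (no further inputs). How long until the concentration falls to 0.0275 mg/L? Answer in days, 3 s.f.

5.55 d

t = ln(C₀/C)/k = ln(0.079/0.0275)/0.19 = 1.055/0.19 = 5.554 d.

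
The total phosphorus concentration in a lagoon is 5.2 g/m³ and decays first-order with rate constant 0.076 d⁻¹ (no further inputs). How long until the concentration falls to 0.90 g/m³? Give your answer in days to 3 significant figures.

t = ln(C₀/C)/k = ln(5.2/0.90)/0.076 = 1.754/0.076 = 23.08 d.

23.1 d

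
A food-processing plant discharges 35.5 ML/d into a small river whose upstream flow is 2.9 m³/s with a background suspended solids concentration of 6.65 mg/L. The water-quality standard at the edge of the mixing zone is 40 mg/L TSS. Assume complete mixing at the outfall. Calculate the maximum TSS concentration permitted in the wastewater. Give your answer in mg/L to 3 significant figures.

35.5 ML/d = 0.4109 m³/s.
Mass balance: 40·3.311 = 0.4109·Cₑ + 2.9·6.65.
Cₑ = (132.4 − 19.29) / 0.4109 = 275.4 mg/L.

275 mg/L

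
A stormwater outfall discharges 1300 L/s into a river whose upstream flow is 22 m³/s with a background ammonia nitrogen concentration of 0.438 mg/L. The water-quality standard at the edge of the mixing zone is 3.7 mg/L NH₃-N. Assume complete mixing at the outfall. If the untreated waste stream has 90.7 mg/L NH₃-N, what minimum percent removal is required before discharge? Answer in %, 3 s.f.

35.1 %

1300 L/s = 1.3 m³/s.
Mass balance: 3.7·23.3 = 1.3·Cₑ + 22·0.438.
Cₑ = (86.21 − 9.636) / 1.3 = 58.9 mg/L.
Required removal = 1 − 58.9/90.7 = 35.06 %.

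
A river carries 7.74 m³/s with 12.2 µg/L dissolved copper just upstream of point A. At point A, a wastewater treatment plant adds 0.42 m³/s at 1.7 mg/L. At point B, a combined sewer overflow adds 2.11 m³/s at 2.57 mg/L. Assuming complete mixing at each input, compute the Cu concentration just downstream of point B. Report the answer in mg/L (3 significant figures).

0.607 mg/L

12.2 µg/L = 0.0122 mg/L.
After input A: C = (7.74·0.0122 + 0.42·1.7) / 8.16 = 0.09907 mg/L.
After input B: C = (8.16·0.09907 + 2.11·2.57) / 10.27 = 0.6067 mg/L.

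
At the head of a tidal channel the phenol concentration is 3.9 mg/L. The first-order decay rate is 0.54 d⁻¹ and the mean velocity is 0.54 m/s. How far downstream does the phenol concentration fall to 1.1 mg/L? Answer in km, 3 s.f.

109 km

From C = C₀·e^(−kt), t = ln(C₀/C)/k = ln(3.9/1.1)/0.54 = 1.266/0.54 = 2.344 d.
Distance = v·t = 0.54 m/s × 2.025e+05 s = 1.094e+05 m = 109.4 km.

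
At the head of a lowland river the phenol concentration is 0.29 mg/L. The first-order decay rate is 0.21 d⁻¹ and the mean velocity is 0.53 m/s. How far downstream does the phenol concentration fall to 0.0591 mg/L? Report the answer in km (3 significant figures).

347 km

From C = C₀·e^(−kt), t = ln(C₀/C)/k = ln(0.29/0.0591)/0.21 = 1.591/0.21 = 7.575 d.
Distance = v·t = 0.53 m/s × 6.544e+05 s = 3.469e+05 m = 346.9 km.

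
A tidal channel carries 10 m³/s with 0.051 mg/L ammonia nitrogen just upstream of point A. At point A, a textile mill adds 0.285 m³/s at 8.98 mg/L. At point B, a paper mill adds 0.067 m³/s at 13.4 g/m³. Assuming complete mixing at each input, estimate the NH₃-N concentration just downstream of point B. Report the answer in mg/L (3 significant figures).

After input A: C = (10·0.051 + 0.285·8.98) / 10.29 = 0.2984 mg/L.
After input B: C = (10.29·0.2984 + 0.067·13.4) / 10.35 = 0.3832 mg/L.

0.383 mg/L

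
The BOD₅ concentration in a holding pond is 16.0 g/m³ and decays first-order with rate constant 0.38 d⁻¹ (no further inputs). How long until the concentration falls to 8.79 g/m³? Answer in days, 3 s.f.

t = ln(C₀/C)/k = ln(16.0/8.79)/0.38 = 0.599/0.38 = 1.576 d.

1.58 d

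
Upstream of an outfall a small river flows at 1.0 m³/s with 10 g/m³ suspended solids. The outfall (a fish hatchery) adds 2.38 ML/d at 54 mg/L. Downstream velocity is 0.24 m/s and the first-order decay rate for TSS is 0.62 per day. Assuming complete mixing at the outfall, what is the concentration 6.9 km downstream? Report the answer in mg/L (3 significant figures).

9.10 mg/L

2.38 ML/d = 0.02755 m³/s.
After complete mixing, C₀ = (0.02755·54 + 1·10) / 1.028 = 11.18 mg/L.
Travel time t = 6900 m / 0.24 m/s = 2.875e+04 s = 0.3328 d.
C = 11.18·exp(−0.62·0.3328) = 11.18·0.8136 = 9.095 mg/L.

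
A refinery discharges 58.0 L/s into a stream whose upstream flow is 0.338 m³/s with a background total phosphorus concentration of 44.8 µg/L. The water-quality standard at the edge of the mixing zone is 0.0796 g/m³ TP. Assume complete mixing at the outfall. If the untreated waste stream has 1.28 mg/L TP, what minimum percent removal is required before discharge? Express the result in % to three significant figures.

77.9 %

58.0 L/s = 0.058 m³/s.
44.8 µg/L = 0.0448 mg/L.
Mass balance: 0.0796·0.396 = 0.058·Cₑ + 0.338·0.0448.
Cₑ = (0.03152 − 0.01514) / 0.058 = 0.2824 mg/L.
Required removal = 1 − 0.2824/1.28 = 77.94 %.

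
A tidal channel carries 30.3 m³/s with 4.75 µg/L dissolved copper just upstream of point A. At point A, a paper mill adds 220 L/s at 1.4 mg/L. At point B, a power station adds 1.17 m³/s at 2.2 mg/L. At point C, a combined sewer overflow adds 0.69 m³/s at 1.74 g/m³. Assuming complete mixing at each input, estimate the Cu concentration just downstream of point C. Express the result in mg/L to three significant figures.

4.75 µg/L = 0.00475 mg/L.
220 L/s = 0.22 m³/s.
After input A: C = (30.3·0.00475 + 0.22·1.4) / 30.52 = 0.01481 mg/L.
After input B: C = (30.52·0.01481 + 1.17·2.2) / 31.69 = 0.09549 mg/L.
After input C: C = (31.69·0.09549 + 0.69·1.74) / 32.38 = 0.1305 mg/L.

0.131 mg/L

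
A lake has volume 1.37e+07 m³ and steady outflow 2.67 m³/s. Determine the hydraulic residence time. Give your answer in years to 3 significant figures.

0.163 yr

Q = 2.67 m³/s × 3.156e+07 s/yr = 8.426e+07 m³/yr.
Hydraulic residence time τ = V/Q = 1.37e+07/8.426e+07 = 0.1626 yr.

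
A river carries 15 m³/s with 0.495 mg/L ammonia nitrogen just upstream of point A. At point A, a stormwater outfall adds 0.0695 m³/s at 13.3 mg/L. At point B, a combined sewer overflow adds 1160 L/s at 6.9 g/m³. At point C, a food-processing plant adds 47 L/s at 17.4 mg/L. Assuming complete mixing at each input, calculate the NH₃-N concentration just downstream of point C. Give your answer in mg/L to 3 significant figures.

After input A: C = (15·0.495 + 0.0695·13.3) / 15.07 = 0.5541 mg/L.
1160 L/s = 1.16 m³/s.
After input B: C = (15.07·0.5541 + 1.16·6.9) / 16.23 = 1.008 mg/L.
47 L/s = 0.047 m³/s.
After input C: C = (16.23·1.008 + 0.047·17.4) / 16.28 = 1.055 mg/L.

1.05 mg/L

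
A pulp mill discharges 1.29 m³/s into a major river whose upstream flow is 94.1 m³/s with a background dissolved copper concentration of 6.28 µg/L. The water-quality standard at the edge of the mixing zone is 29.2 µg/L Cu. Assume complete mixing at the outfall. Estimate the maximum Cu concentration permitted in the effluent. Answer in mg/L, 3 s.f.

6.28 µg/L = 0.00628 mg/L.
29.2 µg/L = 0.0292 mg/L.
Mass balance: 0.0292·95.39 = 1.29·Cₑ + 94.1·0.00628.
Cₑ = (2.785 − 0.5909) / 1.29 = 1.701 mg/L.

1.70 mg/L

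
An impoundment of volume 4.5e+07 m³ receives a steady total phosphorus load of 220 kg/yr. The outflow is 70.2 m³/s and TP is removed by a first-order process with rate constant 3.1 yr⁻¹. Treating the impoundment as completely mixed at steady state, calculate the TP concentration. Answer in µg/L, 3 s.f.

0.0934 µg/L

Outflow Q = 70.2 m³/s × 3.156e+07 s/yr = 2.215e+09 m³/yr.
Steady-state CSTR mass balance: W = Q·C + k·V·C, so C = W/(Q + kV).
Q + kV = 2.215e+09 + 3.1·4.5e+07 = 2.355e+09 m³/yr.
C = 220/2.355e+09 = 9.342e-08 kg/m³ = 9.342e-05 mg/L = 0.09342 µg/L.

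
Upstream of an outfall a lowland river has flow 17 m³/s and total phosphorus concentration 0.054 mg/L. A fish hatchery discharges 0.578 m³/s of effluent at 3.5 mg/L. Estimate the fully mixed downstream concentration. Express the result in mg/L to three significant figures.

0.167 mg/L

By mass balance at complete mixing, C = (0.578·3.5 + 17·0.054) / (0.578 + 17) = 2.941/17.58 = 0.1673 mg/L.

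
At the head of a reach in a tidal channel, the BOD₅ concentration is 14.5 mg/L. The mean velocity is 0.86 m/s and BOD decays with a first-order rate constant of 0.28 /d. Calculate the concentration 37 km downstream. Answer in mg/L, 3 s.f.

12.6 mg/L

Travel time t = 37 km / 0.86 m/s = 3.7e+04/0.86 = 4.302e+04 s = 0.498 d.
First-order decay: C = 14.5·exp(−0.28·0.498) = 14.5·0.8699 = 12.61 mg/L.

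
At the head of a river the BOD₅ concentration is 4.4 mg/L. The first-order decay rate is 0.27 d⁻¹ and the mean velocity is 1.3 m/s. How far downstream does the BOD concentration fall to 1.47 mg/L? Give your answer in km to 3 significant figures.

456 km

From C = C₀·e^(−kt), t = ln(C₀/C)/k = ln(4.4/1.47)/0.27 = 1.096/0.27 = 4.061 d.
Distance = v·t = 1.3 m/s × 3.508e+05 s = 4.561e+05 m = 456.1 km.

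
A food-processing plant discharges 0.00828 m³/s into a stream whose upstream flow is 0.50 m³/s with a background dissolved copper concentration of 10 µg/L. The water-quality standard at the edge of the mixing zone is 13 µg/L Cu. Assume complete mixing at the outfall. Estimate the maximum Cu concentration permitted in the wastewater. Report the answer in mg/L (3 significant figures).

0.194 mg/L

10 µg/L = 0.01 mg/L.
13 µg/L = 0.013 mg/L.
Mass balance: 0.013·0.5083 = 0.00828·Cₑ + 0.5·0.01.
Cₑ = (0.006608 − 0.005) / 0.00828 = 0.1942 mg/L.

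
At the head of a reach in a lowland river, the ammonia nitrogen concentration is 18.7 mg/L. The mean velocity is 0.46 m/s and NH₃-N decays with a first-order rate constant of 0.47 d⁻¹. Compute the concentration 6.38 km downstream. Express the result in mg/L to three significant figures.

Travel time t = 6.38 km / 0.46 m/s = 6380/0.46 = 1.387e+04 s = 0.1605 d.
First-order decay: C = 18.7·exp(−0.47·0.1605) = 18.7·0.9273 = 17.34 mg/L.

17.3 mg/L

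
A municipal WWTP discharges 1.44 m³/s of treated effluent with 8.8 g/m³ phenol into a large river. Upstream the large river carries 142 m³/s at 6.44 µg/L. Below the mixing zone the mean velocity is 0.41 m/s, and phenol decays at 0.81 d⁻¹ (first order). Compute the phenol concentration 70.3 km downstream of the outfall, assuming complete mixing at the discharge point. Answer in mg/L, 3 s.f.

6.44 µg/L = 0.00644 mg/L.
After complete mixing, C₀ = (1.44·8.8 + 142·0.00644) / 143.4 = 0.09472 mg/L.
Travel time t = 7.03e+04 m / 0.41 m/s = 1.715e+05 s = 1.985 d.
C = 0.09472·exp(−0.81·1.985) = 0.09472·0.2004 = 0.01898 mg/L.

0.0190 mg/L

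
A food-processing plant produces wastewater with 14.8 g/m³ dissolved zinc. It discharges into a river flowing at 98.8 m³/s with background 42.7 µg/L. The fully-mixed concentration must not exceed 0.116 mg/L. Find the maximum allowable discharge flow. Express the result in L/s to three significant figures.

493 L/s

42.7 µg/L = 0.0427 mg/L.
Mass balance at complete mixing: C_std·(Q_w + Q_r) = Q_w·C_e + Q_r·C_b.
Rearranging, Q_w = Q_r·(C_std − C_b)/(C_e − C_std) = 98.8·(0.116 − 0.0427) / (14.8 − 0.116) = 0.4932 m³/s.
= 493.2 L/s.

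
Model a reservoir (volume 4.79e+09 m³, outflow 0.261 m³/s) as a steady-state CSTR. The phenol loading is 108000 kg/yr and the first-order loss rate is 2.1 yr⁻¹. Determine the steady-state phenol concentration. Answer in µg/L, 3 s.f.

Outflow Q = 0.261 m³/s × 3.156e+07 s/yr = 8.237e+06 m³/yr.
Steady-state CSTR mass balance: W = Q·C + k·V·C, so C = W/(Q + kV).
Q + kV = 8.237e+06 + 2.1·4.79e+09 = 1.007e+10 m³/yr.
C = 108000/1.007e+10 = 1.073e-05 kg/m³ = 0.01073 mg/L = 10.73 µg/L.

10.7 µg/L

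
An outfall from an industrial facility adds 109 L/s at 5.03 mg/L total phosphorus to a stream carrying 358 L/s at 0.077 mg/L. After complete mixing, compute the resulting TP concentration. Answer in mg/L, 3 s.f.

1.23 mg/L

109 L/s = 0.109 m³/s.
358 L/s = 0.358 m³/s.
By mass balance at complete mixing, C = (0.109·5.03 + 0.358·0.077) / (0.109 + 0.358) = 0.5758/0.467 = 1.233 mg/L.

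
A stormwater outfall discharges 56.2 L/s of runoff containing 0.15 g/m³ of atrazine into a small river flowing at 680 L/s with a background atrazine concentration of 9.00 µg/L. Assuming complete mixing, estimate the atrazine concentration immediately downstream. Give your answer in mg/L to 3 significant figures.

0.0198 mg/L

56.2 L/s = 0.0562 m³/s.
680 L/s = 0.68 m³/s.
9.00 µg/L = 0.009 mg/L.
Flow-weighted mixing gives C = (0.0562·0.15 + 0.68·0.009) / (0.0562 + 0.68) = 0.01455/0.7362 = 0.01976 mg/L.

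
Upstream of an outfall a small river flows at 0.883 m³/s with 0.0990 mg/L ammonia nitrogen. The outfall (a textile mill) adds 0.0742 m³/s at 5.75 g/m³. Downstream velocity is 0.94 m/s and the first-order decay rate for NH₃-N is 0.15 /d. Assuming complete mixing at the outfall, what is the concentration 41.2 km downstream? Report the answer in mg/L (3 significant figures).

After complete mixing, C₀ = (0.0742·5.75 + 0.883·0.099) / 0.9572 = 0.5371 mg/L.
Travel time t = 4.12e+04 m / 0.94 m/s = 4.383e+04 s = 0.5073 d.
C = 0.5371·exp(−0.15·0.5073) = 0.5371·0.9267 = 0.4977 mg/L.

0.498 mg/L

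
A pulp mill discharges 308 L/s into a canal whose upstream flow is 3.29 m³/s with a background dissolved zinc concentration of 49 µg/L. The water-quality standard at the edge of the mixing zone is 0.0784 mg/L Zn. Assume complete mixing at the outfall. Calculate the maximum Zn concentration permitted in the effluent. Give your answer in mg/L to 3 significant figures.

308 L/s = 0.308 m³/s.
49 µg/L = 0.049 mg/L.
Mass balance: 0.0784·3.598 = 0.308·Cₑ + 3.29·0.049.
Cₑ = (0.2821 − 0.1612) / 0.308 = 0.3924 mg/L.

0.392 mg/L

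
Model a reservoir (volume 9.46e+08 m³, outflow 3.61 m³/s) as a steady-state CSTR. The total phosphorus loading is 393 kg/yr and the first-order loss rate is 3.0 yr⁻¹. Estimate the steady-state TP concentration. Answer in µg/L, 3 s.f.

Outflow Q = 3.61 m³/s × 3.156e+07 s/yr = 1.139e+08 m³/yr.
Steady-state CSTR mass balance: W = Q·C + k·V·C, so C = W/(Q + kV).
Q + kV = 1.139e+08 + 3.0·9.46e+08 = 2.952e+09 m³/yr.
C = 393/2.952e+09 = 1.331e-07 kg/m³ = 0.0001331 mg/L = 0.1331 µg/L.

0.133 µg/L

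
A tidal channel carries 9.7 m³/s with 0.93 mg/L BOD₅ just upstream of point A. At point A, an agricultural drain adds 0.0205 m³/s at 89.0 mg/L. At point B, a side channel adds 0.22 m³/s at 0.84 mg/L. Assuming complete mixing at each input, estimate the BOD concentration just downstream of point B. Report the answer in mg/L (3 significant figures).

After input A: C = (9.7·0.93 + 0.0205·89) / 9.72 = 1.116 mg/L.
After input B: C = (9.72·1.116 + 0.22·0.84) / 9.941 = 1.11 mg/L.

1.11 mg/L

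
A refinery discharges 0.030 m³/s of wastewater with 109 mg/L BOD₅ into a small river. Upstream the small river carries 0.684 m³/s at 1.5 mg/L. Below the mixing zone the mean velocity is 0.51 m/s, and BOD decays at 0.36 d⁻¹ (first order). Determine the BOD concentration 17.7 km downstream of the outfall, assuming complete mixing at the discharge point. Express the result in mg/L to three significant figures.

5.21 mg/L

After complete mixing, C₀ = (0.03·109 + 0.684·1.5) / 0.714 = 6.017 mg/L.
Travel time t = 1.77e+04 m / 0.51 m/s = 3.471e+04 s = 0.4017 d.
C = 6.017·exp(−0.36·0.4017) = 6.017·0.8654 = 5.207 mg/L.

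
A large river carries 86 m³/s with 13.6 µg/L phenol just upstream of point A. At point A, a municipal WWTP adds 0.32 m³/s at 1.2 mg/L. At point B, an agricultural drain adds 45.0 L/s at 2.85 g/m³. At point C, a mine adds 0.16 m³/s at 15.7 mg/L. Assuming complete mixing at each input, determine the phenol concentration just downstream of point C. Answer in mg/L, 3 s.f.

13.6 µg/L = 0.0136 mg/L.
After input A: C = (86·0.0136 + 0.32·1.2) / 86.32 = 0.018 mg/L.
45.0 L/s = 0.045 m³/s.
After input B: C = (86.32·0.018 + 0.045·2.85) / 86.36 = 0.01947 mg/L.
After input C: C = (86.36·0.01947 + 0.16·15.7) / 86.52 = 0.04847 mg/L.

0.0485 mg/L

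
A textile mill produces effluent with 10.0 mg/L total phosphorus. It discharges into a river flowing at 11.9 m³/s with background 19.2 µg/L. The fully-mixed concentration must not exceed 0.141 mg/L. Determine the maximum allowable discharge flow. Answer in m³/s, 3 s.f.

19.2 µg/L = 0.0192 mg/L.
Mass balance at complete mixing: C_std·(Q_w + Q_r) = Q_w·C_e + Q_r·C_b.
Rearranging, Q_w = Q_r·(C_std − C_b)/(C_e − C_std) = 11.9·(0.141 − 0.0192) / (10 − 0.141) = 0.147 m³/s.

0.147 m³/s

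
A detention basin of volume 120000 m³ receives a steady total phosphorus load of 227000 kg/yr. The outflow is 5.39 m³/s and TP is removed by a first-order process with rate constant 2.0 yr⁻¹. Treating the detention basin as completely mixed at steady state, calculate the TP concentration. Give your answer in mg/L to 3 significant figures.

1.33 mg/L

Outflow Q = 5.39 m³/s × 3.156e+07 s/yr = 1.701e+08 m³/yr.
Steady-state CSTR mass balance: W = Q·C + k·V·C, so C = W/(Q + kV).
Q + kV = 1.701e+08 + 2.0·120000 = 1.703e+08 m³/yr.
C = 227000/1.703e+08 = 0.001333 kg/m³ = 1.333 mg/L.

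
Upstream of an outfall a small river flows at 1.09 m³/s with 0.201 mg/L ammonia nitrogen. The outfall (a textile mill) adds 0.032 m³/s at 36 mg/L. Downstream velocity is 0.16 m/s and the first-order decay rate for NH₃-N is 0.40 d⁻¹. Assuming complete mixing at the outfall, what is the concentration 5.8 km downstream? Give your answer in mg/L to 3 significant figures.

After complete mixing, C₀ = (0.032·36 + 1.09·0.201) / 1.122 = 1.222 mg/L.
Travel time t = 5800 m / 0.16 m/s = 3.625e+04 s = 0.4196 d.
C = 1.222·exp(−0.40·0.4196) = 1.222·0.8455 = 1.033 mg/L.

1.03 mg/L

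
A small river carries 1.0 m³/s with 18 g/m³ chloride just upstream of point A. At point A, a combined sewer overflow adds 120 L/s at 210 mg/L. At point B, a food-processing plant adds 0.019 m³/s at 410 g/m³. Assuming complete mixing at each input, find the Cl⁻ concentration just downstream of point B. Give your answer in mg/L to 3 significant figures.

44.8 mg/L

120 L/s = 0.12 m³/s.
After input A: C = (1·18 + 0.12·210) / 1.12 = 38.57 mg/L.
After input B: C = (1.12·38.57 + 0.019·410) / 1.139 = 44.77 mg/L.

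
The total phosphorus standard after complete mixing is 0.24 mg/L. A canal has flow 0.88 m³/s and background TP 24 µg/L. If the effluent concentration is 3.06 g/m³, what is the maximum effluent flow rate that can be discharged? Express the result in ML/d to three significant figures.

24 µg/L = 0.024 mg/L.
Mass balance at complete mixing: C_std·(Q_w + Q_r) = Q_w·C_e + Q_r·C_b.
Rearranging, Q_w = Q_r·(C_std − C_b)/(C_e − C_std) = 0.88·(0.24 − 0.024) / (3.06 − 0.24) = 0.0674 m³/s.
= 5.824 ML/d.

5.82 ML/d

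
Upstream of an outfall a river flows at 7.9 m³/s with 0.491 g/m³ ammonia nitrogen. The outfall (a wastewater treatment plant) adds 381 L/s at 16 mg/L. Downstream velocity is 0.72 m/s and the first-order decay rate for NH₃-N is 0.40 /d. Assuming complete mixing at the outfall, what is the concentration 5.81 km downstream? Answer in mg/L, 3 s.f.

1.16 mg/L

381 L/s = 0.381 m³/s.
After complete mixing, C₀ = (0.381·16 + 7.9·0.491) / 8.281 = 1.205 mg/L.
Travel time t = 5810 m / 0.72 m/s = 8069 s = 0.0934 d.
C = 1.205·exp(−0.40·0.0934) = 1.205·0.9633 = 1.16 mg/L.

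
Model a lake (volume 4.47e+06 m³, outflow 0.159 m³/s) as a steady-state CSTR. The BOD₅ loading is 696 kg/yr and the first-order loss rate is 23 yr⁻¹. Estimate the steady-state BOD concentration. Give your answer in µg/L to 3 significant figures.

Outflow Q = 0.159 m³/s × 3.156e+07 s/yr = 5.018e+06 m³/yr.
Steady-state CSTR mass balance: W = Q·C + k·V·C, so C = W/(Q + kV).
Q + kV = 5.018e+06 + 23·4.47e+06 = 1.078e+08 m³/yr.
C = 696/1.078e+08 = 6.455e-06 kg/m³ = 0.006455 mg/L = 6.455 µg/L.

6.45 µg/L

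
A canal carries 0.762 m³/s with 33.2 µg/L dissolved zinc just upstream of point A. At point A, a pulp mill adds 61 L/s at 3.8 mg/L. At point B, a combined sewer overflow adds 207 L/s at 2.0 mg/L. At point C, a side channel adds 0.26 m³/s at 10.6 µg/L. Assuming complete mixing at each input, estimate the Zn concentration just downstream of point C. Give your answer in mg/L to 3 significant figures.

33.2 µg/L = 0.0332 mg/L.
61 L/s = 0.061 m³/s.
After input A: C = (0.762·0.0332 + 0.061·3.8) / 0.823 = 0.3124 mg/L.
207 L/s = 0.207 m³/s.
After input B: C = (0.823·0.3124 + 0.207·2) / 1.03 = 0.6516 mg/L.
10.6 µg/L = 0.0106 mg/L.
After input C: C = (1.03·0.6516 + 0.26·0.0106) / 1.29 = 0.5224 mg/L.

0.522 mg/L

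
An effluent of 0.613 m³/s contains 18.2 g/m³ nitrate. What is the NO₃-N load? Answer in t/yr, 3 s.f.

Mass flux = Q·C = 0.613 m³/s × 18.2 g/m³ = 11.16 g/s.
= 11.16 g/s × 31.56 = 352.1 t/yr.

352 t/yr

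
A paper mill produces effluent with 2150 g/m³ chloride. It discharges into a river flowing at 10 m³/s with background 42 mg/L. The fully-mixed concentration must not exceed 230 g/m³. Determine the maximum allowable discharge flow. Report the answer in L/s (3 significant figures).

979 L/s

Mass balance at complete mixing: C_std·(Q_w + Q_r) = Q_w·C_e + Q_r·C_b.
Rearranging, Q_w = Q_r·(C_std − C_b)/(C_e − C_std) = 10·(230 − 42) / (2150 − 230) = 0.9792 m³/s.
= 979.2 L/s.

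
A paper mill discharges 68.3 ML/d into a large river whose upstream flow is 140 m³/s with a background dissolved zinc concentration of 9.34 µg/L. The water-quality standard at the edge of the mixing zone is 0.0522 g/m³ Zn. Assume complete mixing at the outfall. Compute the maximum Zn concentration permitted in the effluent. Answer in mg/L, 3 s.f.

68.3 ML/d = 0.7905 m³/s.
9.34 µg/L = 0.00934 mg/L.
Mass balance: 0.0522·140.8 = 0.7905·Cₑ + 140·0.00934.
Cₑ = (7.349 − 1.308) / 0.7905 = 7.643 mg/L.

7.64 mg/L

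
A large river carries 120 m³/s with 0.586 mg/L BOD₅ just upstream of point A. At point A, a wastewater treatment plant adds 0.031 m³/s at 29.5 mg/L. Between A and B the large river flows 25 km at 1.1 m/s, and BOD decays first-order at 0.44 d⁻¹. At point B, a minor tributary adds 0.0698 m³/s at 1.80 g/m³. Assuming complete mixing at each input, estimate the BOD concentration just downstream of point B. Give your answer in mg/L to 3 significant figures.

After input A: C = (120·0.586 + 0.031·29.5) / 120 = 0.5935 mg/L.
Over the 25 km reach to input B (t = 2.273e+04 s = 0.263 d), decay gives C = 0.5935·exp(−0.44·0.263) = 0.5286 mg/L.
After input B: C = (120·0.5286 + 0.0698·1.8) / 120.1 = 0.5293 mg/L.

0.529 mg/L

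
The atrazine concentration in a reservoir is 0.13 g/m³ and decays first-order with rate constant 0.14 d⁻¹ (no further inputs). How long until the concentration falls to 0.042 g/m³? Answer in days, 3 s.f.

t = ln(C₀/C)/k = ln(0.13/0.042)/0.14 = 1.13/0.14 = 8.07 d.

8.07 d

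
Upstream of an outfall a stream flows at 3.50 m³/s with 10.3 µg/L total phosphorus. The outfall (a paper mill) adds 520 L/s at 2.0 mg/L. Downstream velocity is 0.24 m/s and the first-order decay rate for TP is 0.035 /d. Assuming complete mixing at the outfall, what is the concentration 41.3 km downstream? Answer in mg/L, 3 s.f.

0.250 mg/L

520 L/s = 0.52 m³/s.
10.3 µg/L = 0.0103 mg/L.
After complete mixing, C₀ = (0.52·2 + 3.5·0.0103) / 4.02 = 0.2677 mg/L.
Travel time t = 4.13e+04 m / 0.24 m/s = 1.721e+05 s = 1.992 d.
C = 0.2677·exp(−0.035·1.992) = 0.2677·0.9327 = 0.2497 mg/L.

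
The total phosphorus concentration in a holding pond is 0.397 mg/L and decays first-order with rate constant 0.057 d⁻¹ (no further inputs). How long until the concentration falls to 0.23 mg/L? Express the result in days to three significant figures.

t = ln(C₀/C)/k = ln(0.397/0.23)/0.057 = 0.5459/0.057 = 9.576 d.

9.58 d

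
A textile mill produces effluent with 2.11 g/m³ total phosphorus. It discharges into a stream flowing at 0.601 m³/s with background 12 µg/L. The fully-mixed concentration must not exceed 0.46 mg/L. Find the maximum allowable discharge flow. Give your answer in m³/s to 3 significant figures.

12 µg/L = 0.012 mg/L.
Mass balance at complete mixing: C_std·(Q_w + Q_r) = Q_w·C_e + Q_r·C_b.
Rearranging, Q_w = Q_r·(C_std − C_b)/(C_e − C_std) = 0.601·(0.46 − 0.012) / (2.11 − 0.46) = 0.1632 m³/s.

0.163 m³/s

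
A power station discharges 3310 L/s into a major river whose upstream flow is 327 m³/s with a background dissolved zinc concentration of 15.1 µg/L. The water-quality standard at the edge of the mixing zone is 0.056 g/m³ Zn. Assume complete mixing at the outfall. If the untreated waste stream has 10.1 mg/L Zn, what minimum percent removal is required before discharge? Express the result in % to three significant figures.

59.4 %

3310 L/s = 3.31 m³/s.
15.1 µg/L = 0.0151 mg/L.
Mass balance: 0.056·330.3 = 3.31·Cₑ + 327·0.0151.
Cₑ = (18.5 − 4.938) / 3.31 = 4.097 mg/L.
Required removal = 1 − 4.097/10.1 = 59.44 %.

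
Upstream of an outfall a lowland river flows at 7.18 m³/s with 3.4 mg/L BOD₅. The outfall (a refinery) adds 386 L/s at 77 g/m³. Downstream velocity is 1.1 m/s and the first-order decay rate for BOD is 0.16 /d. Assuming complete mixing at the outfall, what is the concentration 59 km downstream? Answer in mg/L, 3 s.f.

386 L/s = 0.386 m³/s.
After complete mixing, C₀ = (0.386·77 + 7.18·3.4) / 7.566 = 7.155 mg/L.
Travel time t = 5.9e+04 m / 1.1 m/s = 5.364e+04 s = 0.6208 d.
C = 7.155·exp(−0.16·0.6208) = 7.155·0.9054 = 6.478 mg/L.

6.48 mg/L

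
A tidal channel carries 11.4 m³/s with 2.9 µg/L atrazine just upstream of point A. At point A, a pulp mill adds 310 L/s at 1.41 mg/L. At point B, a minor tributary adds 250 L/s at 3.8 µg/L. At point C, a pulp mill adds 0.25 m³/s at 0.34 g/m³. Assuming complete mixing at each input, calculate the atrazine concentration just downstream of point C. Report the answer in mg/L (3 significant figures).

0.0455 mg/L

2.9 µg/L = 0.0029 mg/L.
310 L/s = 0.31 m³/s.
After input A: C = (11.4·0.0029 + 0.31·1.41) / 11.71 = 0.04015 mg/L.
250 L/s = 0.25 m³/s.
3.8 µg/L = 0.0038 mg/L.
After input B: C = (11.71·0.04015 + 0.25·0.0038) / 11.96 = 0.03939 mg/L.
After input C: C = (11.96·0.03939 + 0.25·0.34) / 12.21 = 0.04555 mg/L.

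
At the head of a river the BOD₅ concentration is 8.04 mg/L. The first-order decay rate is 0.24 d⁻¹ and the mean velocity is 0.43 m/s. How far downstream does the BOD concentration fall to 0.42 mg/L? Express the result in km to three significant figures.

From C = C₀·e^(−kt), t = ln(C₀/C)/k = ln(8.04/0.42)/0.24 = 2.952/0.24 = 12.3 d.
Distance = v·t = 0.43 m/s × 1.063e+06 s = 4.57e+05 m = 457 km.

457 km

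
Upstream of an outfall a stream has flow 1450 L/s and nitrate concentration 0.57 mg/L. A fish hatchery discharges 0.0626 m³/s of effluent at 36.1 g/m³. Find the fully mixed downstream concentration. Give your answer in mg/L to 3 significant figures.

2.04 mg/L

1450 L/s = 1.45 m³/s.
Conservation of mass across the mixing zone: C = (0.0626·36.1 + 1.45·0.57) / (0.0626 + 1.45) = 3.086/1.513 = 2.04 mg/L.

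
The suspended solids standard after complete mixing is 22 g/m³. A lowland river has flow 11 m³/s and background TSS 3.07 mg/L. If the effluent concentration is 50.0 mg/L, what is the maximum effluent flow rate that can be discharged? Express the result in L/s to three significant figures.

Mass balance at complete mixing: C_std·(Q_w + Q_r) = Q_w·C_e + Q_r·C_b.
Rearranging, Q_w = Q_r·(C_std − C_b)/(C_e − C_std) = 11·(22 − 3.07) / (50 − 22) = 7.437 m³/s.
= 7437 L/s.

7440 L/s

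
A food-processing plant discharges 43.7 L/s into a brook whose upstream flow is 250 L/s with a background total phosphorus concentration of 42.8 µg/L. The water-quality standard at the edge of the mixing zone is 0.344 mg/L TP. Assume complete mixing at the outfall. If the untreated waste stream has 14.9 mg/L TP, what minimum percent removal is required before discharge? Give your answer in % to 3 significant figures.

86.1 %

43.7 L/s = 0.0437 m³/s.
250 L/s = 0.25 m³/s.
42.8 µg/L = 0.0428 mg/L.
Mass balance: 0.344·0.2937 = 0.0437·Cₑ + 0.25·0.0428.
Cₑ = (0.101 − 0.0107) / 0.0437 = 2.067 mg/L.
Required removal = 1 − 2.067/14.9 = 86.13 %.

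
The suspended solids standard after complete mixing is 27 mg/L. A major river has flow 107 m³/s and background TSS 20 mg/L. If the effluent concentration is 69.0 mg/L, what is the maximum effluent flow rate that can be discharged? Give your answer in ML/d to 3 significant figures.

1540 ML/d

Mass balance at complete mixing: C_std·(Q_w + Q_r) = Q_w·C_e + Q_r·C_b.
Rearranging, Q_w = Q_r·(C_std − C_b)/(C_e − C_std) = 107·(27 − 20) / (69 − 27) = 17.83 m³/s.
= 1541 ML/d.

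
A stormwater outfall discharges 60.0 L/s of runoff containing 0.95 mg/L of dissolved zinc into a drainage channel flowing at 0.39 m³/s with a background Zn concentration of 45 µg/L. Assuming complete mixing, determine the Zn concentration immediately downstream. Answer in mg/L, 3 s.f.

0.166 mg/L

60.0 L/s = 0.06 m³/s.
45 µg/L = 0.045 mg/L.
Conservation of mass across the mixing zone: C = (0.06·0.95 + 0.39·0.045) / (0.06 + 0.39) = 0.07455/0.45 = 0.1657 mg/L.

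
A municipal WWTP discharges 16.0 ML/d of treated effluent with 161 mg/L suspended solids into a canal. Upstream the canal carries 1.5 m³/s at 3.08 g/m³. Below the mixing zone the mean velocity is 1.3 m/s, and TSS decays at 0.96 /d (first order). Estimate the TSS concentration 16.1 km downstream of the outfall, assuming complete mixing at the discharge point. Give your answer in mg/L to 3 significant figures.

17.8 mg/L

16.0 ML/d = 0.1852 m³/s.
After complete mixing, C₀ = (0.1852·161 + 1.5·3.08) / 1.685 = 20.43 mg/L.
Travel time t = 1.61e+04 m / 1.3 m/s = 1.238e+04 s = 0.1433 d.
C = 20.43·exp(−0.96·0.1433) = 20.43·0.8714 = 17.81 mg/L.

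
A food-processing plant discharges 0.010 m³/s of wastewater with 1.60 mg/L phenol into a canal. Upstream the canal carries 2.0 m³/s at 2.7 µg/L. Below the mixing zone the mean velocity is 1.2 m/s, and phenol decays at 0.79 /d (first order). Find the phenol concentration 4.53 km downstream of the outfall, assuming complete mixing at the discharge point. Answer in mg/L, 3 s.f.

2.7 µg/L = 0.0027 mg/L.
After complete mixing, C₀ = (0.01·1.6 + 2·0.0027) / 2.01 = 0.01065 mg/L.
Travel time t = 4530 m / 1.2 m/s = 3775 s = 0.04369 d.
C = 0.01065·exp(−0.79·0.04369) = 0.01065·0.9661 = 0.01029 mg/L.

0.0103 mg/L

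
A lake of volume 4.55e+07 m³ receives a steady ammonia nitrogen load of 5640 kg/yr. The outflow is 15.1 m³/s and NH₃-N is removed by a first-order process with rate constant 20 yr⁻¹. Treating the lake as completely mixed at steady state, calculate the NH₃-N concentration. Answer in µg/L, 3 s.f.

Outflow Q = 15.1 m³/s × 3.156e+07 s/yr = 4.765e+08 m³/yr.
Steady-state CSTR mass balance: W = Q·C + k·V·C, so C = W/(Q + kV).
Q + kV = 4.765e+08 + 20·4.55e+07 = 1.387e+09 m³/yr.
C = 5640/1.387e+09 = 4.068e-06 kg/m³ = 0.004068 mg/L = 4.068 µg/L.

4.07 µg/L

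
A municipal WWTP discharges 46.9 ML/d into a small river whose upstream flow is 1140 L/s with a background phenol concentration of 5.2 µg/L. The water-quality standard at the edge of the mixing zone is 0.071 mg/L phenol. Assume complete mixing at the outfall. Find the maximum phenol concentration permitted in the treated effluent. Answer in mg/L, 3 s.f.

46.9 ML/d = 0.5428 m³/s.
1140 L/s = 1.14 m³/s.
5.2 µg/L = 0.0052 mg/L.
Mass balance: 0.071·1.683 = 0.5428·Cₑ + 1.14·0.0052.
Cₑ = (0.1195 − 0.005928) / 0.5428 = 0.2092 mg/L.

0.209 mg/L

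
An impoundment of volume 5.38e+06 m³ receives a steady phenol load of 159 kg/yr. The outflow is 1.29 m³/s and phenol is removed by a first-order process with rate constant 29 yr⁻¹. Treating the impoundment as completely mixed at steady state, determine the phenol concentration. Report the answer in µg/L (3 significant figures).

0.808 µg/L

Outflow Q = 1.29 m³/s × 3.156e+07 s/yr = 4.071e+07 m³/yr.
Steady-state CSTR mass balance: W = Q·C + k·V·C, so C = W/(Q + kV).
Q + kV = 4.071e+07 + 29·5.38e+06 = 1.967e+08 m³/yr.
C = 159/1.967e+08 = 8.082e-07 kg/m³ = 0.0008082 mg/L = 0.8082 µg/L.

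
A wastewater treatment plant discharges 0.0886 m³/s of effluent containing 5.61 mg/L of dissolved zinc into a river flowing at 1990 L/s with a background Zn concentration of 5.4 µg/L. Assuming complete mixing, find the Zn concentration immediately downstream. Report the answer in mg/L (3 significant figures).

0.244 mg/L

1990 L/s = 1.99 m³/s.
5.4 µg/L = 0.0054 mg/L.
By mass balance at complete mixing, C = (0.0886·5.61 + 1.99·0.0054) / (0.0886 + 1.99) = 0.5078/2.079 = 0.2443 mg/L.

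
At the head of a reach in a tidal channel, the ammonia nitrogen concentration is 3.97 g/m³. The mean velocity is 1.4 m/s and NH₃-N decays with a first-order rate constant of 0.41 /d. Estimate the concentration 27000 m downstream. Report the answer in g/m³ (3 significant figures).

Travel time t = 27000 m / 1.4 m/s = 2.7e+04/1.4 = 1.929e+04 s = 0.2232 d.
First-order decay: C = 3.97·exp(−0.41·0.2232) = 3.97·0.9125 = 3.623 g/m³.

3.62 g/m³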